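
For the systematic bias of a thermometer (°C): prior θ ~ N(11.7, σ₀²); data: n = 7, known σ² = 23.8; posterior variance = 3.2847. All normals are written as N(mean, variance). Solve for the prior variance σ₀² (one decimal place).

Posterior precision equals prior precision plus data precision: 1/σ_n² = 1/σ₀² + n/σ².
So 1/σ₀² = 1/3.2847 − 7/23.8 = 0.304442 − 0.294118 = 0.010324.
Hence σ₀² = 1/0.010324 ≈ 96.9.

σ₀² = 96.9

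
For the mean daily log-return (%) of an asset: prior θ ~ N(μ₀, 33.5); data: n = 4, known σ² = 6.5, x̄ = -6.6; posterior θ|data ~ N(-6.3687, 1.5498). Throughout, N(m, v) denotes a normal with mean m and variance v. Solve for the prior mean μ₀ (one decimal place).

μ₀ = -1.6

With known observation variance, the Normal–Normal posterior has precision τ_n = τ₀ + n/σ² and mean μ_n = (τ₀μ₀ + (n/σ²)x̄)/τ_n.
Here τ₀ = 1/33.5 = 0.029851 and τ_data = 4/6.5 = 0.615385, so τ_n = 0.645236.
Rearranging for μ₀: μ₀ = (μ_n·τ_n − τ_data·x̄)/τ₀ = (-6.3687·0.645236 − 0.615385·-6.6) / 0.029851 = -0.047774/0.029851 ≈ -1.6.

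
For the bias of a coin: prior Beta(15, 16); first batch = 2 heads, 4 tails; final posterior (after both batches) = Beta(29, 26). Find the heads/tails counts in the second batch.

Because Beta–binomial updating is additive in the counts, the combined data contributed (α_post−α_prior, β_post−β_prior) successes and failures.
Total across both batches: 29−15=14 heads, 26−16=10 tails.
Subtract the first batch: 14−2=12 heads and 10−4=6 tails.

12 heads and 6 tails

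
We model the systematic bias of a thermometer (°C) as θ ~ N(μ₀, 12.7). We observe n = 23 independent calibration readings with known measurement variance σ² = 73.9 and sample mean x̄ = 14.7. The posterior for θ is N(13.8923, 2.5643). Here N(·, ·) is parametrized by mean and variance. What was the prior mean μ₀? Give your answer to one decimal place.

μ₀ = 10.7

The posterior mean is a precision-weighted average: μ_n = (τ₀μ₀ + τ_data·x̄)/(τ₀+τ_data), with τ₀=1/σ₀² and τ_data=n/σ².
Here τ₀ = 1/12.7 = 0.078740 and τ_data = 23/73.9 = 0.311231, so τ_n = 0.389971.
Rearranging for μ₀: μ₀ = (μ_n·τ_n − τ_data·x̄)/τ₀ = (13.8923·0.389971 − 0.311231·14.7) / 0.078740 = 0.842498/0.078740 ≈ 10.7.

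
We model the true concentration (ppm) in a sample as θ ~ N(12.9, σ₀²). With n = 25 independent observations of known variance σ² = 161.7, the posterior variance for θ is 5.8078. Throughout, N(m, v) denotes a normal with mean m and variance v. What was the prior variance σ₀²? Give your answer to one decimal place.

For the Normal–Normal model with known σ², precisions add: τ_n = τ₀ + n/σ².
So 1/σ₀² = 1/5.8078 − 25/161.7 = 0.172182 − 0.154607 = 0.017575.
Hence σ₀² = 1/0.017575 ≈ 56.9.

σ₀² = 56.9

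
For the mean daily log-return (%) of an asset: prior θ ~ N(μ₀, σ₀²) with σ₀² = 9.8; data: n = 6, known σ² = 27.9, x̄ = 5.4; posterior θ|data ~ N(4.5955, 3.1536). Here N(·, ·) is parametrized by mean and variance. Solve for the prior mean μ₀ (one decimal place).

μ₀ = 2.9

With known observation variance, the Normal–Normal posterior has precision τ_n = τ₀ + n/σ² and mean μ_n = (τ₀μ₀ + (n/σ²)x̄)/τ_n.
Here τ₀ = 1/9.8 = 0.102041 and τ_data = 6/27.9 = 0.215054, so τ_n = 0.317095.
Rearranging for μ₀: μ₀ = (μ_n·τ_n − τ_data·x̄)/τ₀ = (4.5955·0.317095 − 0.215054·5.4) / 0.102041 = 0.295918/0.102041 ≈ 2.9.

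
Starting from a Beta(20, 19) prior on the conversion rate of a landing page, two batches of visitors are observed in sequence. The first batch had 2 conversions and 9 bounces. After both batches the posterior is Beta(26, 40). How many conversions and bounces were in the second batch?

Sequential conjugate updates are equivalent to a single update on the pooled data, so total successes = posterior α − prior α and total failures = posterior β − prior β.
Total across both batches: 26−20=6 conversions, 40−19=21 bounces.
Subtract the first batch: 6−2=4 conversions and 21−9=12 bounces.

4 conversions and 12 bounces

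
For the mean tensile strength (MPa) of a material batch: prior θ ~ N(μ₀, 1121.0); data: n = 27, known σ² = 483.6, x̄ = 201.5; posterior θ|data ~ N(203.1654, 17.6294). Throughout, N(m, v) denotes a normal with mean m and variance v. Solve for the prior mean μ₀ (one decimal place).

With known observation variance, the Normal–Normal posterior has precision τ_n = τ₀ + n/σ² and mean μ_n = (τ₀μ₀ + (n/σ²)x̄)/τ_n.
Here τ₀ = 1/1121.0 = 0.000892 and τ_data = 27/483.6 = 0.055831, so τ_n = 0.056723.
Rearranging for μ₀: μ₀ = (μ_n·τ_n − τ_data·x̄)/τ₀ = (203.1654·0.056723 − 0.055831·201.5) / 0.000892 = 0.274204/0.000892 ≈ 307.4.

μ₀ = 307.4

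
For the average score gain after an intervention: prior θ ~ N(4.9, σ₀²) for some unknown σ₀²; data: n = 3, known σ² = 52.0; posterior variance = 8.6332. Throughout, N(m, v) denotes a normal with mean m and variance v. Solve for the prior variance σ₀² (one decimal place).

Posterior precision equals prior precision plus data precision: 1/σ_n² = 1/σ₀² + n/σ².
So 1/σ₀² = 1/8.6332 − 3/52.0 = 0.115832 − 0.057692 = 0.058140.
Hence σ₀² = 1/0.058140 ≈ 17.2.

σ₀² = 17.2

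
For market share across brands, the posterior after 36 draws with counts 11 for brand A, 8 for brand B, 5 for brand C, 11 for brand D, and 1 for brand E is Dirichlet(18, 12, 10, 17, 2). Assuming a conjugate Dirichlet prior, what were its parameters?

For a Dirichlet(α) prior with multinomial counts c, the posterior is Dirichlet(α + c) componentwise.
Subtract each count from the matching posterior parameter: 18−11=7, 12−8=4, 10−5=5, 17−11=6, 2−1=1.

Dirichlet(7, 4, 5, 6, 1)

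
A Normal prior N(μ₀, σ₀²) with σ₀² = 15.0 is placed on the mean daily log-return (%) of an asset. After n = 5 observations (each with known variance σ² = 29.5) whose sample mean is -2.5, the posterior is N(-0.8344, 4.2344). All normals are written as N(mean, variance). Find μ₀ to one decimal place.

μ₀ = 3.4

With known observation variance, the Normal–Normal posterior has precision τ_n = τ₀ + n/σ² and mean μ_n = (τ₀μ₀ + (n/σ²)x̄)/τ_n.
Here τ₀ = 1/15.0 = 0.066667 and τ_data = 5/29.5 = 0.169492, so τ_n = 0.236159.
Rearranging for μ₀: μ₀ = (μ_n·τ_n − τ_data·x̄)/τ₀ = (-0.8344·0.236159 − 0.169492·-2.5) / 0.066667 = 0.226679/0.066667 ≈ 3.4.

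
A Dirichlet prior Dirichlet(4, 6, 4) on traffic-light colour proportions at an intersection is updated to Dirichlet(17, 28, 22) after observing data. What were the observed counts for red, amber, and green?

For a Dirichlet(α) prior with multinomial counts c, the posterior is Dirichlet(α + c) componentwise.
Counts are posterior − prior componentwise: 17−4=13, 28−6=22, 22−4=18.

counts (13, 22, 18)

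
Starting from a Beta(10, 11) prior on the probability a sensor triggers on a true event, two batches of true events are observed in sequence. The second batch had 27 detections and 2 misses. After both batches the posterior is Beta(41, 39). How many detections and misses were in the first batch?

Because Beta–binomial updating is additive in the counts, the combined data contributed (α_post−α_prior, β_post−β_prior) successes and failures.
Total across both batches: 41−10=31 detections, 39−11=28 misses.
Subtract the second batch: 31−27=4 detections and 28−2=26 misses.

4 detections and 26 misses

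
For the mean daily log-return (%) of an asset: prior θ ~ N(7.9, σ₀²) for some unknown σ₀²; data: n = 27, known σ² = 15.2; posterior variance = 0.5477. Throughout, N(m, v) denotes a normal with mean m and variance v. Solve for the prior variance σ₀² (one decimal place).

For the Normal–Normal model with known σ², precisions add: τ_n = τ₀ + n/σ².
So 1/σ₀² = 1/0.5477 − 27/15.2 = 1.825817 − 1.776316 = 0.049501.
Hence σ₀² = 1/0.049501 ≈ 20.2.

σ₀² = 20.2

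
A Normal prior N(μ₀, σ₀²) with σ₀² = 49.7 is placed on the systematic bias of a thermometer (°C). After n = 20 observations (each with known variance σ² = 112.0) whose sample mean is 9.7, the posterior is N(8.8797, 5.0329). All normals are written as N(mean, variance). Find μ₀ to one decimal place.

The posterior mean is a precision-weighted average: μ_n = (τ₀μ₀ + τ_data·x̄)/(τ₀+τ_data), with τ₀=1/σ₀² and τ_data=n/σ².
Here τ₀ = 1/49.7 = 0.020121 and τ_data = 20/112.0 = 0.178571, so τ_n = 0.198692.
Rearranging for μ₀: μ₀ = (μ_n·τ_n − τ_data·x̄)/τ₀ = (8.8797·0.198692 − 0.178571·9.7) / 0.020121 = 0.032187/0.020121 ≈ 1.6.

μ₀ = 1.6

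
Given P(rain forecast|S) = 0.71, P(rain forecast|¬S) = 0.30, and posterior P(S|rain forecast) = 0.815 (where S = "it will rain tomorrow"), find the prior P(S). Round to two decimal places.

P(S) = 0.65

In odds form, posterior odds = prior odds × likelihood ratio, so prior odds = posterior odds ÷ LR.
Posterior odds = 0.815/(1−0.815) = 4.4054. LR = 0.71/0.30 = 2.3667.
Prior odds = 4.4054/2.3667 = 1.8614, so P(S) = 1.8614/(1+1.8614) ≈ 0.65.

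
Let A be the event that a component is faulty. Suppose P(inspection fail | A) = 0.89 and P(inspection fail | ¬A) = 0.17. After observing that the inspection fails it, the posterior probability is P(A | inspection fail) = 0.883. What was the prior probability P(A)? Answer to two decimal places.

P(A) = 0.59

Bayes' rule in odds form gives O(A|E) = O(A)·[P(E|A)/P(E|¬A)], hence O(A) = O(A|E)/LR.
Posterior odds = 0.883/(1−0.883) = 7.5470. LR = 0.89/0.17 = 5.2353.
Prior odds = 7.5470/5.2353 = 1.4416, so P(A) = 1.4416/(1+1.4416) ≈ 0.59.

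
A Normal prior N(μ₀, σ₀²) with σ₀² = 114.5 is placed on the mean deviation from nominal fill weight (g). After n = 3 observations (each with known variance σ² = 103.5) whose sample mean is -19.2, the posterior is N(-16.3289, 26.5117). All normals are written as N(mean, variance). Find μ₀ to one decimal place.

μ₀ = -6.8

With known observation variance, the Normal–Normal posterior has precision τ_n = τ₀ + n/σ² and mean μ_n = (τ₀μ₀ + (n/σ²)x̄)/τ_n.
Here τ₀ = 1/114.5 = 0.008734 and τ_data = 3/103.5 = 0.028986, so τ_n = 0.037720.
Rearranging for μ₀: μ₀ = (μ_n·τ_n − τ_data·x̄)/τ₀ = (-16.3289·0.037720 − 0.028986·-19.2) / 0.008734 = -0.059395/0.008734 ≈ -6.8.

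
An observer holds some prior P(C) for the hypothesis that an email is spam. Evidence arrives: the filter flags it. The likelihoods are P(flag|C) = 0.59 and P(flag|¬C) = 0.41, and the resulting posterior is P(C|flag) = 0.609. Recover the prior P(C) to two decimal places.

In odds form, posterior odds = prior odds × likelihood ratio, so prior odds = posterior odds ÷ LR.
Posterior odds = 0.609/(1−0.609) = 1.5575. LR = 0.59/0.41 = 1.4390.
Prior odds = 1.5575/1.4390 = 1.0823, so P(C) = 1.0823/(1+1.0823) ≈ 0.52.

P(C) = 0.52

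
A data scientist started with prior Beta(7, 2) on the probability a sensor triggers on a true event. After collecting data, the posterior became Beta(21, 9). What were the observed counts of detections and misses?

Under Beta–binomial conjugacy the posterior parameters are (a+s, b+f).
Match parameters: s=21−7=14, f=9−2=7.

14 detections and 7 misses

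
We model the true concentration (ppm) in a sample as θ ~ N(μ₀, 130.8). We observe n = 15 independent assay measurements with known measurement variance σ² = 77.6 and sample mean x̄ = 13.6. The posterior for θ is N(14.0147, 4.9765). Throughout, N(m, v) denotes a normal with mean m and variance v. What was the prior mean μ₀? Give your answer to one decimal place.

μ₀ = 24.5

The posterior mean is a precision-weighted average: μ_n = (τ₀μ₀ + τ_data·x̄)/(τ₀+τ_data), with τ₀=1/σ₀² and τ_data=n/σ².
Here τ₀ = 1/130.8 = 0.007645 and τ_data = 15/77.6 = 0.193299, so τ_n = 0.200944.
Rearranging for μ₀: μ₀ = (μ_n·τ_n − τ_data·x̄)/τ₀ = (14.0147·0.200944 − 0.193299·13.6) / 0.007645 = 0.187303/0.007645 ≈ 24.5.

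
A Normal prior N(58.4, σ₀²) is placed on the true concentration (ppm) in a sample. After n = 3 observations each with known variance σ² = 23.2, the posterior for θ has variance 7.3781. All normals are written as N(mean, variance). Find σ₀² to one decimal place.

Posterior precision equals prior precision plus data precision: 1/σ_n² = 1/σ₀² + n/σ².
So 1/σ₀² = 1/7.3781 − 3/23.2 = 0.135536 − 0.129310 = 0.006226.
Hence σ₀² = 1/0.006226 ≈ 160.6.

σ₀² = 160.6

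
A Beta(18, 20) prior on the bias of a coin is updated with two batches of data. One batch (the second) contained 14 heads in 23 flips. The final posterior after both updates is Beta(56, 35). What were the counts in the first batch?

Because Beta–binomial updating is additive in the counts, the combined data contributed (α_post−α_prior, β_post−β_prior) successes and failures.
Total across both batches: 56−18=38 heads, 35−20=15 tails.
Subtract the second batch: 38−14=24 heads and 15−9=6 tails.

24 heads and 6 tails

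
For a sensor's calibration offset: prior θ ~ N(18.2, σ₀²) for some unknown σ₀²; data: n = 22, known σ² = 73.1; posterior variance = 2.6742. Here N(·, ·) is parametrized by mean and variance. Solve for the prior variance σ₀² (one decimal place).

For the Normal–Normal model with known σ², precisions add: τ_n = τ₀ + n/σ².
So 1/σ₀² = 1/2.6742 − 22/73.1 = 0.373944 − 0.300958 = 0.072986.
Hence σ₀² = 1/0.072986 ≈ 13.7.

σ₀² = 13.7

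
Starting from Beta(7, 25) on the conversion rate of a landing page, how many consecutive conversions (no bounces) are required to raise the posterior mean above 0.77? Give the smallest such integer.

After k conversions and 0 bounces the posterior is Beta(7+k, 25), with mean (7+k)/(7+25+k).
Set (7+k)/(32+k) > 0.77 and solve: k > (0.77·32 − 7)/(1 − 0.77) = 76.696.
The smallest integer exceeding 76.696 is 77.

k = 77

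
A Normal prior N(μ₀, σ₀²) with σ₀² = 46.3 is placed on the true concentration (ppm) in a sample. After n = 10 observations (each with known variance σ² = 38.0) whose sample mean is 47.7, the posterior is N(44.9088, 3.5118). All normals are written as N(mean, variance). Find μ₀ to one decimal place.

The posterior mean is a precision-weighted average: μ_n = (τ₀μ₀ + τ_data·x̄)/(τ₀+τ_data), with τ₀=1/σ₀² and τ_data=n/σ².
Here τ₀ = 1/46.3 = 0.021598 and τ_data = 10/38.0 = 0.263158, so τ_n = 0.284756.
Rearranging for μ₀: μ₀ = (μ_n·τ_n − τ_data·x̄)/τ₀ = (44.9088·0.284756 − 0.263158·47.7) / 0.021598 = 0.235414/0.021598 ≈ 10.9.

μ₀ = 10.9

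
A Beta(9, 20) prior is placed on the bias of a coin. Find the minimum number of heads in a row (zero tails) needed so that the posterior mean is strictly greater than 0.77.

k = 58

After k heads and 0 tails the posterior is Beta(9+k, 20), with mean (9+k)/(9+20+k).
Set (9+k)/(29+k) > 0.77 and solve: k > (0.77·29 − 9)/(1 − 0.77) = 57.957.
The smallest integer exceeding 57.957 is 58, and checking k=58: (67)/(87) = 0.7701 > 0.77.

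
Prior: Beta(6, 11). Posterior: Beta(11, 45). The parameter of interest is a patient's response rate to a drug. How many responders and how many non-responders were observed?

Beta is conjugate to the binomial likelihood: posterior = Beta(a+s, b+f).
Match parameters: s=11−6=5, f=45−11=34.

5 responders and 34 non-responders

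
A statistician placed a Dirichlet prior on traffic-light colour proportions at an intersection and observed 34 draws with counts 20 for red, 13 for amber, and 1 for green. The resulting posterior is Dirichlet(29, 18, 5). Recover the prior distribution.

For a Dirichlet(α) prior with multinomial counts c, the posterior is Dirichlet(α + c) componentwise.
Subtract each count from the matching posterior parameter: 29−20=9, 18−13=5, 5−1=4.

Dirichlet(9, 5, 4)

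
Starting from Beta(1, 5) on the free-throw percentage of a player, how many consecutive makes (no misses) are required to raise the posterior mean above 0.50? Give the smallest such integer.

After k makes and 0 misses the posterior is Beta(1+k, 5), with mean (1+k)/(1+5+k).
Set (1+k)/(6+k) > 0.50 and solve: k > (0.50·6 − 1)/(1 − 0.50) = 4.000.
The smallest integer exceeding 4.000 is 5.

k = 5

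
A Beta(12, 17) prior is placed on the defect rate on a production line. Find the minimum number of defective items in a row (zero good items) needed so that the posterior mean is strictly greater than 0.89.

After k defective items and 0 good items the posterior is Beta(12+k, 17), with mean (12+k)/(12+17+k).
Set (12+k)/(29+k) > 0.89 and solve: k > (0.89·29 − 12)/(1 − 0.89) = 125.545.
The smallest integer exceeding 125.545 is 126, and checking k=126: (138)/(155) = 0.8903 > 0.89.

k = 126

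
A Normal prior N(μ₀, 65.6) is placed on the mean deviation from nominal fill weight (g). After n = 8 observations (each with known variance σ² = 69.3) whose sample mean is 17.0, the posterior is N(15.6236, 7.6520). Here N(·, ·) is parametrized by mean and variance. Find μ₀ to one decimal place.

μ₀ = 5.2

The posterior mean is a precision-weighted average: μ_n = (τ₀μ₀ + τ_data·x̄)/(τ₀+τ_data), with τ₀=1/σ₀² and τ_data=n/σ².
Here τ₀ = 1/65.6 = 0.015244 and τ_data = 8/69.3 = 0.115440, so τ_n = 0.130684.
Rearranging for μ₀: μ₀ = (μ_n·τ_n − τ_data·x̄)/τ₀ = (15.6236·0.130684 − 0.115440·17.0) / 0.015244 = 0.079275/0.015244 ≈ 5.2.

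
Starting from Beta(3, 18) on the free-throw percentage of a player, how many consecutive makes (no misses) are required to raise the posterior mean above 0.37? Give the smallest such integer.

After k makes and 0 misses the posterior is Beta(3+k, 18), with mean (3+k)/(3+18+k).
Set (3+k)/(21+k) > 0.37 and solve: k > (0.37·21 − 3)/(1 − 0.37) = 7.571.
The smallest integer exceeding 7.571 is 8.

k = 8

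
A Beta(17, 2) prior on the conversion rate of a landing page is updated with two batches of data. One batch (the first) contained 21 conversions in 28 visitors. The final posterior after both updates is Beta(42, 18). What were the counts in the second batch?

4 conversions and 9 bounces

Sequential conjugate updates are equivalent to a single update on the pooled data, so total successes = posterior α − prior α and total failures = posterior β − prior β.
Total across both batches: 42−17=25 conversions, 18−2=16 bounces.
Subtract the first batch: 25−21=4 conversions and 16−7=9 bounces.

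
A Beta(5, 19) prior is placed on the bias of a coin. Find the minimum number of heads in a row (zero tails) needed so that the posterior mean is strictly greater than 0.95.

After k heads and 0 tails the posterior is Beta(5+k, 19), with mean (5+k)/(5+19+k).
Set (5+k)/(24+k) > 0.95 and solve: k > (0.95·24 − 5)/(1 − 0.95) = 356.000.
The smallest integer exceeding 356.000 is 357.

k = 357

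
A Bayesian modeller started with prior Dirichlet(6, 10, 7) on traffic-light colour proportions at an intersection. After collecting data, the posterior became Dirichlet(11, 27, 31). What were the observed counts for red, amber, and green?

counts (5, 17, 24)

For a Dirichlet(α) prior with multinomial counts c, the posterior is Dirichlet(α + c) componentwise.
Counts are posterior − prior componentwise: 11−6=5, 27−10=17, 31−7=24.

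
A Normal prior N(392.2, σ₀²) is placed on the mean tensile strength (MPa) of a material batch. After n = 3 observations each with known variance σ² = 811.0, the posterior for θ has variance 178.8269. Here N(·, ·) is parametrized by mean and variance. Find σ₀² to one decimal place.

σ₀² = 528.3

For the Normal–Normal model with known σ², precisions add: τ_n = τ₀ + n/σ².
So 1/σ₀² = 1/178.8269 − 3/811.0 = 0.005592 − 0.003699 = 0.001893.
Hence σ₀² = 1/0.001893 ≈ 528.3.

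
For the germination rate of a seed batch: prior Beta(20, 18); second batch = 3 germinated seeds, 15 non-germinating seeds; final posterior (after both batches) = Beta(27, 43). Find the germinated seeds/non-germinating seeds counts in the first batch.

Sequential conjugate updates are equivalent to a single update on the pooled data, so total successes = posterior α − prior α and total failures = posterior β − prior β.
Total across both batches: 27−20=7 germinated seeds, 43−18=25 non-germinating seeds.
Subtract the second batch: 7−3=4 germinated seeds and 25−15=10 non-germinating seeds.

4 germinated seeds and 10 non-germinating seeds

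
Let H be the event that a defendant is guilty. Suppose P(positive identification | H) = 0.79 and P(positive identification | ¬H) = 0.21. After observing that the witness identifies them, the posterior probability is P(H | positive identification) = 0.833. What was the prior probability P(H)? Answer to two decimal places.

In odds form, posterior odds = prior odds × likelihood ratio, so prior odds = posterior odds ÷ LR.
Posterior odds = 0.833/(1−0.833) = 4.9880. LR = 0.79/0.21 = 3.7619.
Prior odds = 4.9880/3.7619 = 1.3259, so P(H) = 1.3259/(1+1.3259) ≈ 0.57.

P(H) = 0.57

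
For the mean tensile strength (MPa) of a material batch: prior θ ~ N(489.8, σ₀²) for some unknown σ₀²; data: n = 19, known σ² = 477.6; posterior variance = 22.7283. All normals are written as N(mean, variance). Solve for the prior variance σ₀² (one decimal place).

σ₀² = 237.2

For the Normal–Normal model with known σ², precisions add: τ_n = τ₀ + n/σ².
So 1/σ₀² = 1/22.7283 − 19/477.6 = 0.043998 − 0.039782 = 0.004216.
Hence σ₀² = 1/0.004216 ≈ 237.2.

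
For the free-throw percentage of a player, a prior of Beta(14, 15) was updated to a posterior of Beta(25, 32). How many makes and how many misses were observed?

11 makes and 17 misses

A Beta(α, β) prior with s successes and f failures in binomial data gives a Beta(α+s, β+f) posterior.
So s = 25 − 14 = 11 and f = 32 − 15 = 17.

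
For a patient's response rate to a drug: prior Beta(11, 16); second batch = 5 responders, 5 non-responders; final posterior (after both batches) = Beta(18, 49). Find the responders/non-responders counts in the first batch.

2 responders and 28 non-responders

Because Beta–binomial updating is additive in the counts, the combined data contributed (α_post−α_prior, β_post−β_prior) successes and failures.
Total across both batches: 18−11=7 responders, 49−16=33 non-responders.
Subtract the second batch: 7−5=2 responders and 33−5=28 non-responders.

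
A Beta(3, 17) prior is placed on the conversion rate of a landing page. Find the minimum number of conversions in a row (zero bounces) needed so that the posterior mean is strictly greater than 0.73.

k = 43

After k conversions and 0 bounces the posterior is Beta(3+k, 17), with mean (3+k)/(3+17+k).
Set (3+k)/(20+k) > 0.73 and solve: k > (0.73·20 − 3)/(1 − 0.73) = 42.963.
The smallest integer exceeding 42.963 is 43.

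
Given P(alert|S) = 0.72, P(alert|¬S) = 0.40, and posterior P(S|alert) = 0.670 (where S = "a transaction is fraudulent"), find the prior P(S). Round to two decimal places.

Bayes' rule in odds form gives O(S|E) = O(S)·[P(E|S)/P(E|¬S)], hence O(S) = O(S|E)/LR.
Posterior odds = 0.670/(1−0.670) = 2.0303. LR = 0.72/0.40 = 1.8000.
Prior odds = 2.0303/1.8000 = 1.1279, so P(S) = 1.1279/(1+1.1279) ≈ 0.53.

P(S) = 0.53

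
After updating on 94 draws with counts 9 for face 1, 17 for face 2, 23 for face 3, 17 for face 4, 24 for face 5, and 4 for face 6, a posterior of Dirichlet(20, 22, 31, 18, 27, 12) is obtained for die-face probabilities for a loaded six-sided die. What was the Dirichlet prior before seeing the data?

Dirichlet(11, 5, 8, 1, 3, 8)

For a Dirichlet(α) prior with multinomial counts c, the posterior is Dirichlet(α + c) componentwise.
Subtract each count from the matching posterior parameter: 20−9=11, 22−17=5, 31−23=8, 18−17=1, 27−24=3, 12−4=8.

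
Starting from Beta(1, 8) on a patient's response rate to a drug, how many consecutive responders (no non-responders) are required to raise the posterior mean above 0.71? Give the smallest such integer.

k = 19

After k responders and 0 non-responders the posterior is Beta(1+k, 8), with mean (1+k)/(1+8+k).
Set (1+k)/(9+k) > 0.71 and solve: k > (0.71·9 − 1)/(1 − 0.71) = 18.586.
The smallest integer exceeding 18.586 is 19.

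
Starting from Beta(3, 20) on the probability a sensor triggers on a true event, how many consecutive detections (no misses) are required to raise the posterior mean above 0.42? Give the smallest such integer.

k = 12

After k detections and 0 misses the posterior is Beta(3+k, 20), with mean (3+k)/(3+20+k).
Set (3+k)/(23+k) > 0.42 and solve: k > (0.42·23 − 3)/(1 − 0.42) = 11.483.
The smallest integer exceeding 11.483 is 12.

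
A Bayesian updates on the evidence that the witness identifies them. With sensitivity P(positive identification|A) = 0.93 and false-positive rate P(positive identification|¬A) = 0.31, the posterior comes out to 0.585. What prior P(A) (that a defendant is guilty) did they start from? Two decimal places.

P(A) = 0.32

In odds form, posterior odds = prior odds × likelihood ratio, so prior odds = posterior odds ÷ LR.
Posterior odds = 0.585/(1−0.585) = 1.4096. LR = 0.93/0.31 = 3.0000.
Prior odds = 1.4096/3.0000 = 0.4699, so P(A) = 0.4699/(1+0.4699) ≈ 0.32.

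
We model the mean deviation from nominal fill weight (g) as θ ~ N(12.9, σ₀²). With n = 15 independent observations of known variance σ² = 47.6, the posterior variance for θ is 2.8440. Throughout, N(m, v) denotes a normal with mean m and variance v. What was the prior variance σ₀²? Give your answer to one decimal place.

σ₀² = 27.4

Posterior precision equals prior precision plus data precision: 1/σ_n² = 1/σ₀² + n/σ².
So 1/σ₀² = 1/2.8440 − 15/47.6 = 0.351617 − 0.315126 = 0.036491.
Hence σ₀² = 1/0.036491 ≈ 27.4.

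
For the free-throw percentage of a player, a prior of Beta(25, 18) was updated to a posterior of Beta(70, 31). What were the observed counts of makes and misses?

Under Beta–binomial conjugacy the posterior parameters are (α+s, β+f).
Match parameters: s=70−25=45, f=31−18=13.

45 makes and 13 misses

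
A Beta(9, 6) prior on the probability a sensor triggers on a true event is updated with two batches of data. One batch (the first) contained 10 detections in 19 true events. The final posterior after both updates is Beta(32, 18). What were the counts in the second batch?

13 detections and 3 misses

Because Beta–binomial updating is additive in the counts, the combined data contributed (α_post−α_prior, β_post−β_prior) successes and failures.
Total across both batches: 32−9=23 detections, 18−6=12 misses.
Subtract the first batch: 23−10=13 detections and 12−9=3 misses.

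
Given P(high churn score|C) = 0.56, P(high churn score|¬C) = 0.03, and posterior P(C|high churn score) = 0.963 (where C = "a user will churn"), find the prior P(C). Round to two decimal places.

P(C) = 0.58

In odds form, posterior odds = prior odds × likelihood ratio, so prior odds = posterior odds ÷ LR.
Posterior odds = 0.963/(1−0.963) = 26.0270. LR = 0.56/0.03 = 18.6667.
Prior odds = 26.0270/18.6667 = 1.3943, so P(C) = 1.3943/(1+1.3943) ≈ 0.58.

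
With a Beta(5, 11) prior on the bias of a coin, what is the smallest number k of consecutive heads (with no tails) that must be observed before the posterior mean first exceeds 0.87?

k = 69

After k heads and 0 tails the posterior is Beta(5+k, 11), with mean (5+k)/(5+11+k).
Set (5+k)/(16+k) > 0.87 and solve: k > (0.87·16 − 5)/(1 − 0.87) = 68.615.
The smallest integer exceeding 68.615 is 69, and checking k=69: (74)/(85) = 0.8706 > 0.87.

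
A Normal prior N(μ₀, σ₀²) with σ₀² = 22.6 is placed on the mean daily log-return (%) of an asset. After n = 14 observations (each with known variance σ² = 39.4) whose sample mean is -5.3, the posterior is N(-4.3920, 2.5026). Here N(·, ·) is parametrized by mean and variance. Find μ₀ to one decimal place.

μ₀ = 2.9

The posterior mean is a precision-weighted average: μ_n = (τ₀μ₀ + τ_data·x̄)/(τ₀+τ_data), with τ₀=1/σ₀² and τ_data=n/σ².
Here τ₀ = 1/22.6 = 0.044248 and τ_data = 14/39.4 = 0.355330, so τ_n = 0.399578.
Rearranging for μ₀: μ₀ = (μ_n·τ_n − τ_data·x̄)/τ₀ = (-4.3920·0.399578 − 0.355330·-5.3) / 0.044248 = 0.128302/0.044248 ≈ 2.9.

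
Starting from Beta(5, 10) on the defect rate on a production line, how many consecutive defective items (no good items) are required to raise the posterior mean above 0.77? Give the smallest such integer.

k = 29

After k defective items and 0 good items the posterior is Beta(5+k, 10), with mean (5+k)/(5+10+k).
Set (5+k)/(15+k) > 0.77 and solve: k > (0.77·15 − 5)/(1 − 0.77) = 28.478.
The smallest integer exceeding 28.478 is 29.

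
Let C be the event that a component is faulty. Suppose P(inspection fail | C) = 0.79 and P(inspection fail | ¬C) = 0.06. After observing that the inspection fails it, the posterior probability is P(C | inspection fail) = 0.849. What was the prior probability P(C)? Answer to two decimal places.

Bayes' rule in odds form gives O(C|E) = O(C)·[P(E|C)/P(E|¬C)], hence O(C) = O(C|E)/LR.
Posterior odds = 0.849/(1−0.849) = 5.6225. LR = 0.79/0.06 = 13.1667.
Prior odds = 5.6225/13.1667 = 0.4270, so P(C) = 0.4270/(1+0.4270) ≈ 0.30.

P(C) = 0.30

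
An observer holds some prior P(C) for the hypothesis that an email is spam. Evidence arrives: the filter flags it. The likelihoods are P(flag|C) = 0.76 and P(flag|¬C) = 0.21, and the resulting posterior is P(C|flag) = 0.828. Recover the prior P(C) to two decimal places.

P(C) = 0.57

In odds form, posterior odds = prior odds × likelihood ratio, so prior odds = posterior odds ÷ LR.
Posterior odds = 0.828/(1−0.828) = 4.8140. LR = 0.76/0.21 = 3.6190.
Prior odds = 4.8140/3.6190 = 1.3302, so P(C) = 1.3302/(1+1.3302) ≈ 0.57.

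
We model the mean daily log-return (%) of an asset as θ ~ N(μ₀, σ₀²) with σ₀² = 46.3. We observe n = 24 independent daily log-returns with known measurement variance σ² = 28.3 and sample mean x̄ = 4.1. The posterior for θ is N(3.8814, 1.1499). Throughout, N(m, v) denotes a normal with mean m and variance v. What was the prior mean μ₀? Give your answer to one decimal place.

The posterior mean is a precision-weighted average: μ_n = (τ₀μ₀ + τ_data·x̄)/(τ₀+τ_data), with τ₀=1/σ₀² and τ_data=n/σ².
Here τ₀ = 1/46.3 = 0.021598 and τ_data = 24/28.3 = 0.848057, so τ_n = 0.869655.
Rearranging for μ₀: μ₀ = (μ_n·τ_n − τ_data·x̄)/τ₀ = (3.8814·0.869655 − 0.848057·4.1) / 0.021598 = -0.101555/0.021598 ≈ -4.7.

μ₀ = -4.7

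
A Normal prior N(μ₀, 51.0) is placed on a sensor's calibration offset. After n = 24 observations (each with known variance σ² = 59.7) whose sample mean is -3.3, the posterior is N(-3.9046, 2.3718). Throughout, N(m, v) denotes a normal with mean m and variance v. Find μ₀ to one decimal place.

μ₀ = -16.3

The posterior mean is a precision-weighted average: μ_n = (τ₀μ₀ + τ_data·x̄)/(τ₀+τ_data), with τ₀=1/σ₀² and τ_data=n/σ².
Here τ₀ = 1/51.0 = 0.019608 and τ_data = 24/59.7 = 0.402010, so τ_n = 0.421618.
Rearranging for μ₀: μ₀ = (μ_n·τ_n − τ_data·x̄)/τ₀ = (-3.9046·0.421618 − 0.402010·-3.3) / 0.019608 = -0.319617/0.019608 ≈ -16.3.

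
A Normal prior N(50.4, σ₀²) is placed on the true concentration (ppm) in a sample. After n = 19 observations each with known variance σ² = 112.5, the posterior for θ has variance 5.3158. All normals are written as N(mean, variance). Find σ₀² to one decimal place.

σ₀² = 52.0

Posterior precision equals prior precision plus data precision: 1/σ_n² = 1/σ₀² + n/σ².
So 1/σ₀² = 1/5.3158 − 19/112.5 = 0.188118 − 0.168889 = 0.019229.
Hence σ₀² = 1/0.019229 ≈ 52.0.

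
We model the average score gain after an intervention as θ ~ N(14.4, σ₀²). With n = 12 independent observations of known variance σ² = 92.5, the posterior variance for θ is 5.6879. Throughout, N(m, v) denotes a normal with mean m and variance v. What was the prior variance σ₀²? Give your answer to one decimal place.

σ₀² = 21.7

Posterior precision equals prior precision plus data precision: 1/σ_n² = 1/σ₀² + n/σ².
So 1/σ₀² = 1/5.6879 − 12/92.5 = 0.175812 − 0.129730 = 0.046082.
Hence σ₀² = 1/0.046082 ≈ 21.7.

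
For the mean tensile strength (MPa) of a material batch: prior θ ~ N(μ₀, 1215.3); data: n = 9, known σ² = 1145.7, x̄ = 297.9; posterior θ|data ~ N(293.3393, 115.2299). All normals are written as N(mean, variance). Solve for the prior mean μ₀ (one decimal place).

μ₀ = 249.8

The posterior mean is a precision-weighted average: μ_n = (τ₀μ₀ + τ_data·x̄)/(τ₀+τ_data), with τ₀=1/σ₀² and τ_data=n/σ².
Here τ₀ = 1/1215.3 = 0.000823 and τ_data = 9/1145.7 = 0.007855, so τ_n = 0.008678.
Rearranging for μ₀: μ₀ = (μ_n·τ_n − τ_data·x̄)/τ₀ = (293.3393·0.008678 − 0.007855·297.9) / 0.000823 = 0.205594/0.000823 ≈ 249.8.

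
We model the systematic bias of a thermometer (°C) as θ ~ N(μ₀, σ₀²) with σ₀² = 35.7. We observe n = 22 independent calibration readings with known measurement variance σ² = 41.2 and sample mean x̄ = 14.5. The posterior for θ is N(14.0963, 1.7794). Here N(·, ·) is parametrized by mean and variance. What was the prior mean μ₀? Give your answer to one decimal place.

μ₀ = 6.4

With known observation variance, the Normal–Normal posterior has precision τ_n = τ₀ + n/σ² and mean μ_n = (τ₀μ₀ + (n/σ²)x̄)/τ_n.
Here τ₀ = 1/35.7 = 0.028011 and τ_data = 22/41.2 = 0.533981, so τ_n = 0.561992.
Rearranging for μ₀: μ₀ = (μ_n·τ_n − τ_data·x̄)/τ₀ = (14.0963·0.561992 − 0.533981·14.5) / 0.028011 = 0.179283/0.028011 ≈ 6.4.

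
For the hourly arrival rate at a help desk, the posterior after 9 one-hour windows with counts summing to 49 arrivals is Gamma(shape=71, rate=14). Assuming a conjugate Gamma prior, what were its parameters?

A Gamma(α, β) prior (rate parametrization) on a Poisson rate with n observations summing to S gives posterior Gamma(α+S, β+n).
So α = 71 − 49 = 22 and β = 14 − 9 = 5.

Gamma(shape=22, rate=5)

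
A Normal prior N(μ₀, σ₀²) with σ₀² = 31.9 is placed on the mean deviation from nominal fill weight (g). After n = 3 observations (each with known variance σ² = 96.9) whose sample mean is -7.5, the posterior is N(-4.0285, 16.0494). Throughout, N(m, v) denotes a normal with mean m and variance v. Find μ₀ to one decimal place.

With known observation variance, the Normal–Normal posterior has precision τ_n = τ₀ + n/σ² and mean μ_n = (τ₀μ₀ + (n/σ²)x̄)/τ_n.
Here τ₀ = 1/31.9 = 0.031348 and τ_data = 3/96.9 = 0.030960, so τ_n = 0.062308.
Rearranging for μ₀: μ₀ = (μ_n·τ_n − τ_data·x̄)/τ₀ = (-4.0285·0.062308 − 0.030960·-7.5) / 0.031348 = -0.018808/0.031348 ≈ -0.6.

μ₀ = -0.6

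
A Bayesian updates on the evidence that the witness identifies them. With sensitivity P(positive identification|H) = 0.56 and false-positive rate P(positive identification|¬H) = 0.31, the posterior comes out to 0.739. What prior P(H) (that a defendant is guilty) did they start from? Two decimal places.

P(H) = 0.61

In odds form, posterior odds = prior odds × likelihood ratio, so prior odds = posterior odds ÷ LR.
Posterior odds = 0.739/(1−0.739) = 2.8314. LR = 0.56/0.31 = 1.8065.
Prior odds = 2.8314/1.8065 = 1.5673, so P(H) = 1.5673/(1+1.5673) ≈ 0.61.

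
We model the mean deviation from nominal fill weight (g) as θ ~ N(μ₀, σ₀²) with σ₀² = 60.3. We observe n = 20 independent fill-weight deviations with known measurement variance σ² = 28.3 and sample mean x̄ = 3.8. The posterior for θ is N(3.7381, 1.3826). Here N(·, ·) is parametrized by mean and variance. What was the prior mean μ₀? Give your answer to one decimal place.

With known observation variance, the Normal–Normal posterior has precision τ_n = τ₀ + n/σ² and mean μ_n = (τ₀μ₀ + (n/σ²)x̄)/τ_n.
Here τ₀ = 1/60.3 = 0.016584 and τ_data = 20/28.3 = 0.706714, so τ_n = 0.723298.
Rearranging for μ₀: μ₀ = (μ_n·τ_n − τ_data·x̄)/τ₀ = (3.7381·0.723298 − 0.706714·3.8) / 0.016584 = 0.018247/0.016584 ≈ 1.1.

μ₀ = 1.1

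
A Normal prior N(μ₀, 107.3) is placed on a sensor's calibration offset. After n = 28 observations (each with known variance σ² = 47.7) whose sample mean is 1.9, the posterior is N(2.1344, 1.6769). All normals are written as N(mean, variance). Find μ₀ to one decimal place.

The posterior mean is a precision-weighted average: μ_n = (τ₀μ₀ + τ_data·x̄)/(τ₀+τ_data), with τ₀=1/σ₀² and τ_data=n/σ².
Here τ₀ = 1/107.3 = 0.009320 and τ_data = 28/47.7 = 0.587002, so τ_n = 0.596322.
Rearranging for μ₀: μ₀ = (μ_n·τ_n − τ_data·x̄)/τ₀ = (2.1344·0.596322 − 0.587002·1.9) / 0.009320 = 0.157486/0.009320 ≈ 16.9.

μ₀ = 16.9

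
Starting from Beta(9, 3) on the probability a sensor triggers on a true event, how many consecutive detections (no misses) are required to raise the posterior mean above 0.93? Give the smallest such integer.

k = 31

After k detections and 0 misses the posterior is Beta(9+k, 3), with mean (9+k)/(9+3+k).
Set (9+k)/(12+k) > 0.93 and solve: k > (0.93·12 − 9)/(1 − 0.93) = 30.857.
The smallest integer exceeding 30.857 is 31.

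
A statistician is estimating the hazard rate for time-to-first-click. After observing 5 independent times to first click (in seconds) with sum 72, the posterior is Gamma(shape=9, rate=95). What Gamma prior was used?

Gamma–exponential conjugacy: posterior shape = α + n, posterior rate = β + Σtᵢ.
So α = 9 − 5 = 4 and β = 95 − 72 = 23.

Gamma(shape=4, rate=23)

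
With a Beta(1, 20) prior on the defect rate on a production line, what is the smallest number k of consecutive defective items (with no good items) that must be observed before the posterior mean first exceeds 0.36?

After k defective items and 0 good items the posterior is Beta(1+k, 20), with mean (1+k)/(1+20+k).
Set (1+k)/(21+k) > 0.36 and solve: k > (0.36·21 − 1)/(1 − 0.36) = 10.250.
The smallest integer exceeding 10.250 is 11, and checking k=11: (12)/(32) = 0.3750 > 0.36.

k = 11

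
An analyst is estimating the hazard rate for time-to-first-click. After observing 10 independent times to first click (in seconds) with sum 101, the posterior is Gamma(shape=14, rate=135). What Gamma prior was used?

Gamma–exponential conjugacy: posterior shape = α + n, posterior rate = β + Σtᵢ.
So α = 14 − 10 = 4 and β = 135 − 101 = 34.

Gamma(shape=4, rate=34)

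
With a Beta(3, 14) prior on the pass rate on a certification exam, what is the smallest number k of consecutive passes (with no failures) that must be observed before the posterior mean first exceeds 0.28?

After k passes and 0 failures the posterior is Beta(3+k, 14), with mean (3+k)/(3+14+k).
Set (3+k)/(17+k) > 0.28 and solve: k > (0.28·17 − 3)/(1 − 0.28) = 2.444.
The smallest integer exceeding 2.444 is 3, and checking k=3: (6)/(20) = 0.3000 > 0.28.

k = 3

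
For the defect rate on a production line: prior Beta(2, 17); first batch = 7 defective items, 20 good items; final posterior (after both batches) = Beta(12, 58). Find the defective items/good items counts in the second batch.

Sequential conjugate updates are equivalent to a single update on the pooled data, so total successes = posterior α − prior α and total failures = posterior β − prior β.
Total across both batches: 12−2=10 defective items, 58−17=41 good items.
Subtract the first batch: 10−7=3 defective items and 41−20=21 good items.

3 defective items and 21 good items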